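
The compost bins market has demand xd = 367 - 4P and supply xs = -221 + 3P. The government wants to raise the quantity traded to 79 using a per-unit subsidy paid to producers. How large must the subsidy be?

Required subsidy s = 28 per unit

At x = 79, invert demand for the buyer price: Pb = (367 − 79)/4 = 72; invert supply for the seller price: Ps = (79 − (-221))/3 = 100.
The subsidy must fill the gap: s = Ps − Pb = 100 − 72 = 28.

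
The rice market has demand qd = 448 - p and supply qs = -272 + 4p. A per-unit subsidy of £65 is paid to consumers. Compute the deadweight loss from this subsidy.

Pre-subsidy: 448 - p = -272 + 4p gives p* = 144, q* = 304.
With the rebate, buyers effectively pay pb = ps − 65, where ps is the price sellers receive.
Demand in terms of ps becomes qd = 448 − 1(ps − 65) = 513 - ps. Setting this equal to supply: 513 - ps = -272 + 4ps, so ps = 157.
Buyers pay pb = 157 − 65 = 92; q' = -272 + 4·157 = 356.
The subsidy expands output by 356 − 304 = 52 past the efficient level; on those units the gap between marginal cost and willingness to pay runs from 0 up to 65.
DWL = ½ × 65 × 52 = 1690.

Deadweight loss = £1690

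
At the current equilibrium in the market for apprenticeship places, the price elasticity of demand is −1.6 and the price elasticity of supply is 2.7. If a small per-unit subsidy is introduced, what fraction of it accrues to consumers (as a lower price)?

Consumer share = 27/43

For a small subsidy around the equilibrium, the benefit split depends on the relative slopes, which at a point are proportional to the elasticities.
Buyer share = εs/(εs + |εd|) = 2.7/(2.7 + 1.6) = 27/43; seller share = |εd|/(εs + |εd|) = 16/43.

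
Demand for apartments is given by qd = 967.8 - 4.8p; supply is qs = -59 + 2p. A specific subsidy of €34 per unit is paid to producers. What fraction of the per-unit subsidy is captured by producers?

Pre-subsidy: 967.8 - 4.8p = -59 + 2p gives p* = 151, q* = 243.
With the subsidy, sellers receive ps = pb + 34 for each unit, where pb is the price buyers pay.
Supply in terms of pb becomes qs = -59 + 2(pb + 34) = 9 + 2pb. Setting this equal to demand: 967.8 - 4.8pb = 9 + 2pb, so pb = 141.
Sellers receive ps = 141 + 34 = 175; q' = 967.8 − 4.8·141 = 291.
Buyers' price falls by p* − pb = 151 − 141 = 10; sellers' price rises by ps − p* = 175 − 151 = 24.
So producers capture 24/34 = 12/17 of each unit of subsidy.

Producer share = 12/17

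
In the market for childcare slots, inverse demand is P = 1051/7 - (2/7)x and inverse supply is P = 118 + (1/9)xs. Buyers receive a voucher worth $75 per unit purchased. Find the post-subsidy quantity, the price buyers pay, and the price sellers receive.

x' = 270; buyers pay $73; sellers receive $148

Pre-subsidy: 1051/7 - (2/7)x = 118 + (1/9)x gives x* = 81 and P* = 127.
With the rebate, buyers effectively pay Pb = Ps − 75, where Ps is the price sellers receive.
On the curves, Pb = 1051/7 - (2/7)x and Ps = 118 + (1/9)x; the wedge Ps − Pb = 75 gives 118 + (1/9)x − (1051/7 - (2/7)x) = 75, so x' = 270.
Then Pb = 1051/7 − (2/7)·270 = 73 and Ps = 118 + (1/9)·270 = 148.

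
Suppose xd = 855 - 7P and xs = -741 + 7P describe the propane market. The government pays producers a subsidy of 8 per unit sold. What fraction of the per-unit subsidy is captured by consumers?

Consumer share = 0.5

Pre-subsidy: 855 - 7P = -741 + 7P gives P* = 114, x* = 57.
With the subsidy, sellers receive Ps = Pb + 8 for each unit, where Pb is the price buyers pay.
Supply in terms of Pb becomes xs = -741 + 7(Pb + 8) = -685 + 7Pb. Setting this equal to demand: 855 - 7Pb = -685 + 7Pb, so Pb = 110.
Sellers receive Ps = 110 + 8 = 118; x' = 855 − 7·110 = 85.
Buyers' price falls by P* − Pb = 114 − 110 = 4; sellers' price rises by Ps − P* = 118 − 114 = 4.
So consumers capture 4/8 = 0.5 of each unit of subsidy.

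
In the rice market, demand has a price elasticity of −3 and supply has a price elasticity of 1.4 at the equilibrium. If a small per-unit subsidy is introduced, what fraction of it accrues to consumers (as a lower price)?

For a small subsidy around the equilibrium, the benefit split depends on the relative slopes, which at a point are proportional to the elasticities.
Buyer share = εs/(εs + |εd|) = 1.4/(1.4 + 3) = 7/22; seller share = |εd|/(εs + |εd|) = 15/22.

Consumer share = 7/22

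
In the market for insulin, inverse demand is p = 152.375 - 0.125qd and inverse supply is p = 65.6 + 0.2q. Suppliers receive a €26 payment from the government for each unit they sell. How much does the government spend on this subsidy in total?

Government cost = €9022

Pre-subsidy: 152.375 - 0.125q = 65.6 + 0.2q gives q* = 267 and p* = 119.
With the subsidy, sellers receive ps = pb + 26 for each unit, where pb is the price buyers pay.
On the curves, pb = 152.375 - 0.125q and ps = 65.6 + 0.2q; the wedge ps − pb = 26 gives 65.6 + 0.2q − (152.375 - 0.125q) = 26, so q' = 347.
Then pb = 152.375 − 0.125·347 = 109 and ps = 65.6 + 0.2·347 = 135.
Government outlay = subsidy × quantity = 26 × 347 = 9022.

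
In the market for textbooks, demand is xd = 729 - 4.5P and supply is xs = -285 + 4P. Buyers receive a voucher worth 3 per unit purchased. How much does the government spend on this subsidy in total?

Government cost = 10125/17

Pre-subsidy: 729 - 4.5P = -285 + 4P gives P* = 2028/17, x* = 3267/17.
With the rebate, buyers effectively pay Pb = Ps − 3, where Ps is the price sellers receive.
Demand in terms of Ps becomes xd = 729 − 4.5(Ps − 3) = 742.5 - 4.5Ps. Setting this equal to supply: 742.5 - 4.5Ps = -285 + 4Ps, so Ps = 2055/17.
Buyers pay Pb = 2055/17 − 3 = 2004/17; x' = -285 + 4·(2055/17) = 3375/17.
Government outlay = subsidy × quantity = 3 × 3375/17 = 10125/17.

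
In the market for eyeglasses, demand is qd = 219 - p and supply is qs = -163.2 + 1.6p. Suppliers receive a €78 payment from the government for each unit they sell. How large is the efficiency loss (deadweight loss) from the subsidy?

Pre-subsidy: 219 - p = -163.2 + 1.6p gives p* = 147, q* = 72.
With the subsidy, sellers receive ps = pb + 78 for each unit, where pb is the price buyers pay.
Supply in terms of pb becomes qs = -163.2 + 1.6(pb + 78) = -38.4 + 1.6pb. Setting this equal to demand: 219 - pb = -38.4 + 1.6pb, so pb = 99.
Sellers receive ps = 99 + 78 = 177; q' = 219 − 1·99 = 120.
The subsidy expands output by 120 − 72 = 48 past the efficient level; on those units the gap between marginal cost and willingness to pay runs from 0 up to 78.
DWL = ½ × 78 × 48 = 1872.

Deadweight loss = €1872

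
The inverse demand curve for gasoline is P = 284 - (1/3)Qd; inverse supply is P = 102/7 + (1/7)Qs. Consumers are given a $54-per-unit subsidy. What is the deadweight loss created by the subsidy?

Deadweight loss = $3061.8

Pre-subsidy: 284 - (1/3)Q = 102/7 + (1/7)Q gives Q* = 565.8 and P* = 95.4.
With the rebate, buyers effectively pay Pb = Ps − 54, where Ps is the price sellers receive.
On the curves, Pb = 284 - (1/3)Q and Ps = 102/7 + (1/7)Q; the wedge Ps − Pb = 54 gives 102/7 + (1/7)Q − (284 - (1/3)Q) = 54, so Q' = 679.2.
Then Pb = 284 − (1/3)·679.2 = 57.6 and Ps = 102/7 + (1/7)·679.2 = 111.6.
The subsidy expands output by 679.2 − 565.8 = 113.4 past the efficient level; on those units the gap between marginal cost and willingness to pay runs from 0 up to 54.
DWL = ½ × 54 × 113.4 = 3061.8.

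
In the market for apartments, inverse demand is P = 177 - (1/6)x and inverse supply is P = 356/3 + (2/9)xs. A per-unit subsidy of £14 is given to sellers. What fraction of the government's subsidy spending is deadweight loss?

Pre-subsidy: 177 - (1/6)x = 356/3 + (2/9)x gives x* = 150 and P* = 152.
With the subsidy, sellers receive Ps = Pb + 14 for each unit, where Pb is the price buyers pay.
On the curves, Pb = 177 - (1/6)x and Ps = 356/3 + (2/9)x; the wedge Ps − Pb = 14 gives 356/3 + (2/9)x − (177 - (1/6)x) = 14, so x' = 186.
Then Pb = 177 − (1/6)·186 = 146 and Ps = 356/3 + (2/9)·186 = 160.
ΔCS = ½(150 + 186)(152 − 146) = 1008; ΔPS = ½(150 + 186)(160 − 152) = 1344.
Government spending = 14 × 186 = 2604.
DWL = ½ × 14 × (186 − 150) = 252; fraction = 252 / 2604 = 3/31.

DWL / government spending = 3/31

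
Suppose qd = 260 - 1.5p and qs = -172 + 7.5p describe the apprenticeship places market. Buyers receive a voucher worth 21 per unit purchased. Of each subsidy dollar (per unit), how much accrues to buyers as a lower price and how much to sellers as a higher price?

Buyers gain 17.5 per unit; sellers gain 3.5 per unit

Pre-subsidy: 260 - 1.5p = -172 + 7.5p gives p* = 48, q* = 188.
With the rebate, buyers effectively pay pb = ps − 21, where ps is the price sellers receive.
Demand in terms of ps becomes qd = 260 − 1.5(ps − 21) = 291.5 - 1.5ps. Setting this equal to supply: 291.5 - 1.5ps = -172 + 7.5ps, so ps = 51.5.
Buyers pay pb = 51.5 − 21 = 30.5; q' = -172 + 7.5·51.5 = 214.25.
Buyers' price falls by p* − pb = 48 − 30.5 = 17.5; sellers' price rises by ps − p* = 51.5 − 48 = 3.5.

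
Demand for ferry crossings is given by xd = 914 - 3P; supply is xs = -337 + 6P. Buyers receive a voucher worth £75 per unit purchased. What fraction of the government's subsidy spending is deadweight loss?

DWL / government spending = 75/647

Pre-subsidy: 914 - 3P = -337 + 6P gives P* = 139, x* = 497.
With the rebate, buyers effectively pay Pb = Ps − 75, where Ps is the price sellers receive.
Demand in terms of Ps becomes xd = 914 − 3(Ps − 75) = 1139 - 3Ps. Setting this equal to supply: 1139 - 3Ps = -337 + 6Ps, so Ps = 164.
Buyers pay Pb = 164 − 75 = 89; x' = -337 + 6·164 = 647.
ΔCS = ½(497 + 647)(139 − 89) = 28600; ΔPS = ½(497 + 647)(164 − 139) = 14300.
Government spending = 75 × 647 = 48525.
DWL = ½ × 75 × (647 − 497) = 5625; fraction = 5625 / 48525 = 75/647.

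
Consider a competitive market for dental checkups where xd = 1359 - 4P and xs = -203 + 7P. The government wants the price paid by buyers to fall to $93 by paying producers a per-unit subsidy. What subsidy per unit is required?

At a buyer price of 93, quantity demanded is 1359 − 4·93 = 987.
Sellers supply 987 only when they receive Ps with -203 + 7·Ps = 987, i.e. Ps = 170.
s = Ps − Pb = 170 − 93 = 77.

Required subsidy s = $77 per unit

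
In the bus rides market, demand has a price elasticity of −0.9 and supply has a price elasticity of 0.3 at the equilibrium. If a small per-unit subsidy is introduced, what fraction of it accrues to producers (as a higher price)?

For a small subsidy around the equilibrium, the benefit split depends on the relative slopes, which at a point are proportional to the elasticities.
Buyer share = εs/(εs + |εd|) = 0.3/(0.3 + 0.9) = 0.25; seller share = |εd|/(εs + |εd|) = 0.75.
So producers capture 0.75 of the subsidy.

Producer share = 0.75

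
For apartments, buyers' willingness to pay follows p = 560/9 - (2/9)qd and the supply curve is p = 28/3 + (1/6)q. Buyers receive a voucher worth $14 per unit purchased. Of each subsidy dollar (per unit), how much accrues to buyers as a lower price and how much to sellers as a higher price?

Buyers gain $8 per unit; sellers gain $6 per unit

Pre-subsidy: 560/9 - (2/9)q = 28/3 + (1/6)q gives q* = 136 and p* = 32.
With the rebate, buyers effectively pay pb = ps − 14, where ps is the price sellers receive.
On the curves, pb = 560/9 - (2/9)q and ps = 28/3 + (1/6)q; the wedge ps − pb = 14 gives 28/3 + (1/6)q − (560/9 - (2/9)q) = 14, so q' = 172.
Then pb = 560/9 − (2/9)·172 = 24 and ps = 28/3 + (1/6)·172 = 38.
Buyers' price falls by p* − pb = 32 − 24 = 8; sellers' price rises by ps − p* = 38 − 32 = 6.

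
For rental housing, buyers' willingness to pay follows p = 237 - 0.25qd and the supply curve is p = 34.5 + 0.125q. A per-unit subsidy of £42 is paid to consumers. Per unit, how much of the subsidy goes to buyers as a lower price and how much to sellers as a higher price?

Pre-subsidy: 237 - 0.25q = 34.5 + 0.125q gives q* = 540 and p* = 102.
With the rebate, buyers effectively pay pb = ps − 42, where ps is the price sellers receive.
On the curves, pb = 237 - 0.25q and ps = 34.5 + 0.125q; the wedge ps − pb = 42 gives 34.5 + 0.125q − (237 - 0.25q) = 42, so q' = 652.
Then pb = 237 − 0.25·652 = 74 and ps = 34.5 + 0.125·652 = 116.
Buyers' price falls by p* − pb = 102 − 74 = 28; sellers' price rises by ps − p* = 116 − 102 = 14.

Buyers gain £28 per unit; sellers gain £14 per unit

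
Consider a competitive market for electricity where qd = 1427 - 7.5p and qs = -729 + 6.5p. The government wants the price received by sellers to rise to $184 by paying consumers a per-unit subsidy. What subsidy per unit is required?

At a seller price of 184, quantity supplied is -729 + 6.5·184 = 467.
Buyers absorb 467 only when they pay pb with 1427 − 7.5·pb = 467, i.e. pb = 128.
s = ps − pb = 184 − 128 = 56.

Required subsidy s = $56 per unit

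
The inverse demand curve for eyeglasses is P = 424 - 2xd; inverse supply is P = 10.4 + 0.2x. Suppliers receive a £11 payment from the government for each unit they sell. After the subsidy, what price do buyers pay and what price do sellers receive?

Pre-subsidy: 424 - 2x = 10.4 + 0.2x gives x* = 188 and P* = 48.
With the subsidy, sellers receive Ps = Pb + 11 for each unit, where Pb is the price buyers pay.
On the curves, Pb = 424 - 2x and Ps = 10.4 + 0.2x; the wedge Ps − Pb = 11 gives 10.4 + 0.2x − (424 - 2x) = 11, so x' = 193.
Then Pb = 424 − 2·193 = 38 and Ps = 10.4 + 0.2·193 = 49.

Buyers pay £38; sellers receive £49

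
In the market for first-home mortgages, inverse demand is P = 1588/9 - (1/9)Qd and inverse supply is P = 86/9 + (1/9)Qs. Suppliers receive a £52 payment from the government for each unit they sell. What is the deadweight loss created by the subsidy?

Pre-subsidy: 1588/9 - (1/9)Q = 86/9 + (1/9)Q gives Q* = 751 and P* = 93.
With the subsidy, sellers receive Ps = Pb + 52 for each unit, where Pb is the price buyers pay.
On the curves, Pb = 1588/9 - (1/9)Q and Ps = 86/9 + (1/9)Q; the wedge Ps − Pb = 52 gives 86/9 + (1/9)Q − (1588/9 - (1/9)Q) = 52, so Q' = 985.
Then Pb = 1588/9 − (1/9)·985 = 67 and Ps = 86/9 + (1/9)·985 = 119.
The subsidy expands output by 985 − 751 = 234 past the efficient level; on those units the gap between marginal cost and willingness to pay runs from 0 up to 52.
DWL = ½ × 52 × 234 = 6084.

Deadweight loss = £6084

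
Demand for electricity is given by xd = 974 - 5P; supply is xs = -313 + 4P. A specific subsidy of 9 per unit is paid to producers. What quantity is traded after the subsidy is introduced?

x' = 279

Pre-subsidy: 974 - 5P = -313 + 4P gives P* = 143, x* = 259.
With the subsidy, sellers receive Ps = Pb + 9 for each unit, where Pb is the price buyers pay.
Supply in terms of Pb becomes xs = -313 + 4(Pb + 9) = -277 + 4Pb. Setting this equal to demand: 974 - 5Pb = -277 + 4Pb, so Pb = 139.
Sellers receive Ps = 139 + 9 = 148; x' = 974 − 5·139 = 279.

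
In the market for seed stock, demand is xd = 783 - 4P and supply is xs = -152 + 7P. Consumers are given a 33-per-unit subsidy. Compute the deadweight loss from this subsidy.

Deadweight loss = 1386

Pre-subsidy: 783 - 4P = -152 + 7P gives P* = 85, x* = 443.
With the rebate, buyers effectively pay Pb = Ps − 33, where Ps is the price sellers receive.
Demand in terms of Ps becomes xd = 783 − 4(Ps − 33) = 915 - 4Ps. Setting this equal to supply: 915 - 4Ps = -152 + 7Ps, so Ps = 97.
Buyers pay Pb = 97 − 33 = 64; x' = -152 + 7·97 = 527.
The subsidy expands output by 527 − 443 = 84 past the efficient level; on those units the gap between marginal cost and willingness to pay runs from 0 up to 33.
DWL = ½ × 33 × 84 = 1386.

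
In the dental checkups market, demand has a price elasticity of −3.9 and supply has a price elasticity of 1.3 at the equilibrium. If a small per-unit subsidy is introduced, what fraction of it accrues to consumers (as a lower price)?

For a small subsidy around the equilibrium, the benefit split depends on the relative slopes, which at a point are proportional to the elasticities.
Buyer share = εs/(εs + |εd|) = 1.3/(1.3 + 3.9) = 0.25; seller share = |εd|/(εs + |εd|) = 0.75.

Consumer share = 0.25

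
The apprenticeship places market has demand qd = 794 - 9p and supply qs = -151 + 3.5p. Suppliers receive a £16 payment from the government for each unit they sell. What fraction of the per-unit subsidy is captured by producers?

Pre-subsidy: 794 - 9p = -151 + 3.5p gives p* = 75.6, q* = 113.6.
With the subsidy, sellers receive ps = pb + 16 for each unit, where pb is the price buyers pay.
Supply in terms of pb becomes qs = -151 + 3.5(pb + 16) = -95 + 3.5pb. Setting this equal to demand: 794 - 9pb = -95 + 3.5pb, so pb = 71.12.
Sellers receive ps = 71.12 + 16 = 87.12; q' = 794 − 9·71.12 = 153.92.
Buyers' price falls by p* − pb = 75.6 − 71.12 = 4.48; sellers' price rises by ps − p* = 87.12 − 75.6 = 11.52.
So producers capture 11.52/16 = 0.72 of each unit of subsidy.

Producer share = 0.72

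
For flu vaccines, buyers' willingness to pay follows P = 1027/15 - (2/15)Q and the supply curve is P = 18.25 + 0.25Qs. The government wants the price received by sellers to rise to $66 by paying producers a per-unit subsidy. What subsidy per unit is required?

Required subsidy s = $23 per unit

At a seller price of 66, quantity supplied is -73 + 4·66 = 191.
Buyers absorb 191 only when they pay Pb = 1027/15 − (2/15)·191 = 43.
s = Ps − Pb = 66 − 43 = 23.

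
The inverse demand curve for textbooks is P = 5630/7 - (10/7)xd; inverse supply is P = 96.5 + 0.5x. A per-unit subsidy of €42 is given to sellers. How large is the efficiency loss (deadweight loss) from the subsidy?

Deadweight loss = 1372/3

Pre-subsidy: 5630/7 - (10/7)x = 96.5 + 0.5x gives x* = 367 and P* = 280.
With the subsidy, sellers receive Ps = Pb + 42 for each unit, where Pb is the price buyers pay.
On the curves, Pb = 5630/7 - (10/7)x and Ps = 96.5 + 0.5x; the wedge Ps − Pb = 42 gives 96.5 + 0.5x − (5630/7 - (10/7)x) = 42, so x' = 3499/9.
Then Pb = 5630/7 − (10/7)·(3499/9) = 2240/9 and Ps = 96.5 + 0.5·(3499/9) = 2618/9.
The subsidy expands output by 3499/9 − 367 = 196/9 past the efficient level; on those units the gap between marginal cost and willingness to pay runs from 0 up to 42.
DWL = ½ × 42 × 196/9 = 1372/3.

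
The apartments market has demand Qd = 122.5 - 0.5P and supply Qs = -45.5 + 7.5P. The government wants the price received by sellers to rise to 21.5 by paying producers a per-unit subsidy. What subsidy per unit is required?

At a seller price of 21.5, quantity supplied is -45.5 + 7.5·21.5 = 115.75.
Buyers absorb 115.75 only when they pay Pb with 122.5 − 0.5·Pb = 115.75, i.e. Pb = 13.5.
s = Ps − Pb = 21.5 − 13.5 = 8.

Required subsidy s = 8 per unit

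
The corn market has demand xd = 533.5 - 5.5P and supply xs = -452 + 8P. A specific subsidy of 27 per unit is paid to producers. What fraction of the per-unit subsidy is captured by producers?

Producer share = 11/27

Pre-subsidy: 533.5 - 5.5P = -452 + 8P gives P* = 73, x* = 132.
With the subsidy, sellers receive Ps = Pb + 27 for each unit, where Pb is the price buyers pay.
Supply in terms of Pb becomes xs = -452 + 8(Pb + 27) = -236 + 8Pb. Setting this equal to demand: 533.5 - 5.5Pb = -236 + 8Pb, so Pb = 57.
Sellers receive Ps = 57 + 27 = 84; x' = 533.5 − 5.5·57 = 220.
Buyers' price falls by P* − Pb = 73 − 57 = 16; sellers' price rises by Ps − P* = 84 − 73 = 11.
So producers capture 11/27 = 11/27 of each unit of subsidy.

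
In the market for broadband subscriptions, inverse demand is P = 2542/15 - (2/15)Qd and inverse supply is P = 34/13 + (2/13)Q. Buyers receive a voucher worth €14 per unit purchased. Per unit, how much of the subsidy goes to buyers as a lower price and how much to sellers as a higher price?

Buyers gain €6.5 per unit; sellers gain €7.5 per unit

Pre-subsidy: 2542/15 - (2/15)Q = 34/13 + (2/13)Q gives Q* = 581 and P* = 92.
With the rebate, buyers effectively pay Pb = Ps − 14, where Ps is the price sellers receive.
On the curves, Pb = 2542/15 - (2/15)Q and Ps = 34/13 + (2/13)Q; the wedge Ps − Pb = 14 gives 34/13 + (2/13)Q − (2542/15 - (2/15)Q) = 14, so Q' = 629.75.
Then Pb = 2542/15 − (2/15)·629.75 = 85.5 and Ps = 34/13 + (2/13)·629.75 = 99.5.
Buyers' price falls by P* − Pb = 92 − 85.5 = 6.5; sellers' price rises by Ps − P* = 99.5 − 92 = 7.5.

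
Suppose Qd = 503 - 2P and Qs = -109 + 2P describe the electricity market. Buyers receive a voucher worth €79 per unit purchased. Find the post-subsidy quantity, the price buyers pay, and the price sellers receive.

Pre-subsidy: 503 - 2P = -109 + 2P gives P* = 153, Q* = 197.
With the rebate, buyers effectively pay Pb = Ps − 79, where Ps is the price sellers receive.
Demand in terms of Ps becomes Qd = 503 − 2(Ps − 79) = 661 - 2Ps. Setting this equal to supply: 661 - 2Ps = -109 + 2Ps, so Ps = 192.5.
Buyers pay Pb = 192.5 − 79 = 113.5; Q' = -109 + 2·192.5 = 276.

Q' = 276; buyers pay €113.5; sellers receive €192.5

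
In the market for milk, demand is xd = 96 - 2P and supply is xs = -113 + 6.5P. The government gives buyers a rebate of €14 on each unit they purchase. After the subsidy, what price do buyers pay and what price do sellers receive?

Buyers pay 236/17; sellers receive 474/17

Pre-subsidy: 96 - 2P = -113 + 6.5P gives P* = 418/17, x* = 796/17.
With the rebate, buyers effectively pay Pb = Ps − 14, where Ps is the price sellers receive.
Demand in terms of Ps becomes xd = 96 − 2(Ps − 14) = 124 - 2Ps. Setting this equal to supply: 124 - 2Ps = -113 + 6.5Ps, so Ps = 474/17.
Buyers pay Pb = 474/17 − 14 = 236/17; x' = -113 + 6.5·(474/17) = 1160/17.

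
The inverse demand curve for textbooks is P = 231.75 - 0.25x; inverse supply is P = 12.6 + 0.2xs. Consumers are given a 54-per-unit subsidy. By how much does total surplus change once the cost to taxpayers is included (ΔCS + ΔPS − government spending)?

Net change in total surplus = -3240

Pre-subsidy: 231.75 - 0.25x = 12.6 + 0.2x gives x* = 487 and P* = 110.
With the rebate, buyers effectively pay Pb = Ps − 54, where Ps is the price sellers receive.
On the curves, Pb = 231.75 - 0.25x and Ps = 12.6 + 0.2x; the wedge Ps − Pb = 54 gives 12.6 + 0.2x − (231.75 - 0.25x) = 54, so x' = 607.
Then Pb = 231.75 − 0.25·607 = 80 and Ps = 12.6 + 0.2·607 = 134.
ΔCS = ½(487 + 607)(110 − 80) = 16410; ΔPS = ½(487 + 607)(134 − 110) = 13128.
Government spending = 54 × 607 = 32778.
Net change = 16410 + 13128 − 32778 = -3240. The loss equals the DWL triangle ½·54·120.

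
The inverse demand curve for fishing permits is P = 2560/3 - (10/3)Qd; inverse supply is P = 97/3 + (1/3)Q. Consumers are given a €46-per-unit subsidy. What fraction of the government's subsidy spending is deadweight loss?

DWL / government spending = 23/867

Pre-subsidy: 2560/3 - (10/3)Q = 97/3 + (1/3)Q gives Q* = 2463/11 and P* = 3530/33.
With the rebate, buyers effectively pay Pb = Ps − 46, where Ps is the price sellers receive.
On the curves, Pb = 2560/3 - (10/3)Q and Ps = 97/3 + (1/3)Q; the wedge Ps − Pb = 46 gives 97/3 + (1/3)Q − (2560/3 - (10/3)Q) = 46, so Q' = 2601/11.
Then Pb = 2560/3 − (10/3)·(2601/11) = 2150/33 and Ps = 97/3 + (1/3)·(2601/11) = 3668/33.
ΔCS = ½(2463/11 + 2601/11)(3530/33 − 2150/33) = 1164720/121; ΔPS = ½(2463/11 + 2601/11)(3668/33 − 3530/33) = 116472/121.
Government spending = 46 × 2601/11 = 119646/11.
DWL = ½ × 46 × (2601/11 − 2463/11) = 3174/11; fraction = (3174/11) / (119646/11) = 23/867.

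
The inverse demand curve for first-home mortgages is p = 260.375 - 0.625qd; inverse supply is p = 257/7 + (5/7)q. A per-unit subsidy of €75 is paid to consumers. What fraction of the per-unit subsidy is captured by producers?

Pre-subsidy: 260.375 - 0.625q = 257/7 + (5/7)q gives q* = 167 and p* = 156.
With the rebate, buyers effectively pay pb = ps − 75, where ps is the price sellers receive.
On the curves, pb = 260.375 - 0.625q and ps = 257/7 + (5/7)q; the wedge ps − pb = 75 gives 257/7 + (5/7)q − (260.375 - 0.625q) = 75, so q' = 223.
Then pb = 260.375 − 0.625·223 = 121 and ps = 257/7 + (5/7)·223 = 196.
Buyers' price falls by p* − pb = 156 − 121 = 35; sellers' price rises by ps − p* = 196 − 156 = 40.
So producers capture 40/75 = 8/15 of each unit of subsidy.

Producer share = 8/15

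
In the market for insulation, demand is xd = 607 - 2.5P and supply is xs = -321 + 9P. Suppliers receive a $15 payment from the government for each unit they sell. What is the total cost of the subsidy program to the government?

Government cost = 149940/23

Pre-subsidy: 607 - 2.5P = -321 + 9P gives P* = 1856/23, x* = 9321/23.
With the subsidy, sellers receive Ps = Pb + 15 for each unit, where Pb is the price buyers pay.
Supply in terms of Pb becomes xs = -321 + 9(Pb + 15) = -186 + 9Pb. Setting this equal to demand: 607 - 2.5Pb = -186 + 9Pb, so Pb = 1586/23.
Sellers receive Ps = 1586/23 + 15 = 1931/23; x' = 607 − 2.5·(1586/23) = 9996/23.
Government outlay = subsidy × quantity = 15 × 9996/23 = 149940/23.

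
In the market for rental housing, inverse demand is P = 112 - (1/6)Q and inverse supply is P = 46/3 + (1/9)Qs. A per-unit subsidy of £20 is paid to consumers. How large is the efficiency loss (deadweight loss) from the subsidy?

Pre-subsidy: 112 - (1/6)Q = 46/3 + (1/9)Q gives Q* = 348 and P* = 54.
With the rebate, buyers effectively pay Pb = Ps − 20, where Ps is the price sellers receive.
On the curves, Pb = 112 - (1/6)Q and Ps = 46/3 + (1/9)Q; the wedge Ps − Pb = 20 gives 46/3 + (1/9)Q − (112 - (1/6)Q) = 20, so Q' = 420.
Then Pb = 112 − (1/6)·420 = 42 and Ps = 46/3 + (1/9)·420 = 62.
The subsidy expands output by 420 − 348 = 72 past the efficient level; on those units the gap between marginal cost and willingness to pay runs from 0 up to 20.
DWL = ½ × 20 × 72 = 720.

Deadweight loss = £720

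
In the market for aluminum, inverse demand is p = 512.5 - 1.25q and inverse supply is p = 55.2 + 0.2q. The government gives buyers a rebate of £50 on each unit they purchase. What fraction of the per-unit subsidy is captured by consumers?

Pre-subsidy: 512.5 - 1.25q = 55.2 + 0.2q gives q* = 9146/29 and p* = 3430/29.
With the rebate, buyers effectively pay pb = ps − 50, where ps is the price sellers receive.
On the curves, pb = 512.5 - 1.25q and ps = 55.2 + 0.2q; the wedge ps − pb = 50 gives 55.2 + 0.2q − (512.5 - 1.25q) = 50, so q' = 10146/29.
Then pb = 512.5 − 1.25·(10146/29) = 2180/29 and ps = 55.2 + 0.2·(10146/29) = 3630/29.
Buyers' price falls by p* − pb = 3430/29 − 2180/29 = 1250/29; sellers' price rises by ps − p* = 3630/29 − 3430/29 = 200/29.
So consumers capture (1250/29)/50 = 25/29 of each unit of subsidy.

Consumer share = 25/29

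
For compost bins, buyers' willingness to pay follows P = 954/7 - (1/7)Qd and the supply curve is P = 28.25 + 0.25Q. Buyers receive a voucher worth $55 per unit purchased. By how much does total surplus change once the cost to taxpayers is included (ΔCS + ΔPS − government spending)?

Net change in total surplus = -$3850

Pre-subsidy: 954/7 - (1/7)Q = 28.25 + 0.25Q gives Q* = 275 and P* = 97.
With the rebate, buyers effectively pay Pb = Ps − 55, where Ps is the price sellers receive.
On the curves, Pb = 954/7 - (1/7)Q and Ps = 28.25 + 0.25Q; the wedge Ps − Pb = 55 gives 28.25 + 0.25Q − (954/7 - (1/7)Q) = 55, so Q' = 415.
Then Pb = 954/7 − (1/7)·415 = 77 and Ps = 28.25 + 0.25·415 = 132.
ΔCS = ½(275 + 415)(97 − 77) = 6900; ΔPS = ½(275 + 415)(132 − 97) = 12075.
Government spending = 55 × 415 = 22825.
Net change = 6900 + 12075 − 22825 = -3850. The loss equals the DWL triangle ½·55·140.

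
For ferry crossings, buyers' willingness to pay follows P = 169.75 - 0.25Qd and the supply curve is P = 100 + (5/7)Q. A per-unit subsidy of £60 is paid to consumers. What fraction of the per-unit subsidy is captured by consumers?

Consumer share = 7/27

Pre-subsidy: 169.75 - 0.25Q = 100 + (5/7)Q gives Q* = 217/3 and P* = 455/3.
With the rebate, buyers effectively pay Pb = Ps − 60, where Ps is the price sellers receive.
On the curves, Pb = 169.75 - 0.25Q and Ps = 100 + (5/7)Q; the wedge Ps − Pb = 60 gives 100 + (5/7)Q − (169.75 - 0.25Q) = 60, so Q' = 1211/9.
Then Pb = 169.75 − 0.25·(1211/9) = 1225/9 and Ps = 100 + (5/7)·(1211/9) = 1765/9.
Buyers' price falls by P* − Pb = 455/3 − 1225/9 = 140/9; sellers' price rises by Ps − P* = 1765/9 − 455/3 = 400/9.
So consumers capture (140/9)/60 = 7/27 of each unit of subsidy.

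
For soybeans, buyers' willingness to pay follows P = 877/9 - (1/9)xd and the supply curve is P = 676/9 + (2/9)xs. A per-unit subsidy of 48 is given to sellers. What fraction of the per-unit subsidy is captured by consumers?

Pre-subsidy: 877/9 - (1/9)x = 676/9 + (2/9)x gives x* = 67 and P* = 90.
With the subsidy, sellers receive Ps = Pb + 48 for each unit, where Pb is the price buyers pay.
On the curves, Pb = 877/9 - (1/9)x and Ps = 676/9 + (2/9)x; the wedge Ps − Pb = 48 gives 676/9 + (2/9)x − (877/9 - (1/9)x) = 48, so x' = 211.
Then Pb = 877/9 − (1/9)·211 = 74 and Ps = 676/9 + (2/9)·211 = 122.
Buyers' price falls by P* − Pb = 90 − 74 = 16; sellers' price rises by Ps − P* = 122 − 90 = 32.
So consumers capture 16/48 = 1/3 of each unit of subsidy.

Consumer share = 1/3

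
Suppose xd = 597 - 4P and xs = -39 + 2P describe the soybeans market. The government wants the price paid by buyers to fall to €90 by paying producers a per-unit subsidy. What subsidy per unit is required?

At a buyer price of 90, quantity demanded is 597 − 4·90 = 237.
Sellers supply 237 only when they receive Ps with -39 + 2·Ps = 237, i.e. Ps = 138.
s = Ps − Pb = 138 − 90 = 48.

Required subsidy s = €48 per unit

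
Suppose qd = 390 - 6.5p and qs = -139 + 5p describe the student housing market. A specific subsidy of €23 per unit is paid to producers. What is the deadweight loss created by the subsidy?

Pre-subsidy: 390 - 6.5p = -139 + 5p gives p* = 46, q* = 91.
With the subsidy, sellers receive ps = pb + 23 for each unit, where pb is the price buyers pay.
Supply in terms of pb becomes qs = -139 + 5(pb + 23) = -24 + 5pb. Setting this equal to demand: 390 - 6.5pb = -24 + 5pb, so pb = 36.
Sellers receive ps = 36 + 23 = 59; q' = 390 − 6.5·36 = 156.
The subsidy expands output by 156 − 91 = 65 past the efficient level; on those units the gap between marginal cost and willingness to pay runs from 0 up to 23.
DWL = ½ × 23 × 65 = 747.5.

Deadweight loss = €747.5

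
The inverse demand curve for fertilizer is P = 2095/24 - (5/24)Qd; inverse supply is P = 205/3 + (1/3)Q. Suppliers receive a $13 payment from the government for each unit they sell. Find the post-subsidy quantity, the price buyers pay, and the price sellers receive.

Q' = 59; buyers pay $75; sellers receive $88

Pre-subsidy: 2095/24 - (5/24)Q = 205/3 + (1/3)Q gives Q* = 35 and P* = 80.
With the subsidy, sellers receive Ps = Pb + 13 for each unit, where Pb is the price buyers pay.
On the curves, Pb = 2095/24 - (5/24)Q and Ps = 205/3 + (1/3)Q; the wedge Ps − Pb = 13 gives 205/3 + (1/3)Q − (2095/24 - (5/24)Q) = 13, so Q' = 59.
Then Pb = 2095/24 − (5/24)·59 = 75 and Ps = 205/3 + (1/3)·59 = 88.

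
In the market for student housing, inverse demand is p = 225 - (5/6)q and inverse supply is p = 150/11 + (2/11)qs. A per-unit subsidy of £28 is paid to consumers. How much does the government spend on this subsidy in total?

Pre-subsidy: 225 - (5/6)q = 150/11 + (2/11)q gives q* = 13950/67 and p* = 3450/67.
With the rebate, buyers effectively pay pb = ps − 28, where ps is the price sellers receive.
On the curves, pb = 225 - (5/6)q and ps = 150/11 + (2/11)q; the wedge ps − pb = 28 gives 150/11 + (2/11)q − (225 - (5/6)q) = 28, so q' = 15798/67.
Then pb = 225 − (5/6)·(15798/67) = 1910/67 and ps = 150/11 + (2/11)·(15798/67) = 3786/67.
Government outlay = subsidy × quantity = 28 × 15798/67 = 442344/67.

Government cost = 442344/67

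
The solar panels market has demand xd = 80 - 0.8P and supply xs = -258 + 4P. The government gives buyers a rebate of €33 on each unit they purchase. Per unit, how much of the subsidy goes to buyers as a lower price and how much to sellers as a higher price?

Pre-subsidy: 80 - 0.8P = -258 + 4P gives P* = 845/12, x* = 71/3.
With the rebate, buyers effectively pay Pb = Ps − 33, where Ps is the price sellers receive.
Demand in terms of Ps becomes xd = 80 − 0.8(Ps − 33) = 106.4 - 0.8Ps. Setting this equal to supply: 106.4 - 0.8Ps = -258 + 4Ps, so Ps = 911/12.
Buyers pay Pb = 911/12 − 33 = 515/12; x' = -258 + 4·(911/12) = 137/3.
Buyers' price falls by P* − Pb = 845/12 − 515/12 = 27.5; sellers' price rises by Ps − P* = 911/12 − 845/12 = 5.5.

Buyers gain €27.5 per unit; sellers gain €5.5 per unit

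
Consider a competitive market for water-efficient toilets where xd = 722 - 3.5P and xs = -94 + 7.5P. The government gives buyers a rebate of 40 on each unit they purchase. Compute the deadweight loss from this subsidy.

Pre-subsidy: 722 - 3.5P = -94 + 7.5P gives P* = 816/11, x* = 5086/11.
With the rebate, buyers effectively pay Pb = Ps − 40, where Ps is the price sellers receive.
Demand in terms of Ps becomes xd = 722 − 3.5(Ps − 40) = 862 - 3.5Ps. Setting this equal to supply: 862 - 3.5Ps = -94 + 7.5Ps, so Ps = 956/11.
Buyers pay Pb = 956/11 − 40 = 516/11; x' = -94 + 7.5·(956/11) = 6136/11.
The subsidy expands output by 6136/11 − 5086/11 = 1050/11 past the efficient level; on those units the gap between marginal cost and willingness to pay runs from 0 up to 40.
DWL = ½ × 40 × 1050/11 = 21000/11.

Deadweight loss = 21000/11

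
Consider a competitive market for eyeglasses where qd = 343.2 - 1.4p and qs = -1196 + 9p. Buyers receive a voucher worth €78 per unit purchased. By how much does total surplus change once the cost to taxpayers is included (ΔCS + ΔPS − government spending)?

Pre-subsidy: 343.2 - 1.4p = -1196 + 9p gives p* = 148, q* = 136.
With the rebate, buyers effectively pay pb = ps − 78, where ps is the price sellers receive.
Demand in terms of ps becomes qd = 343.2 − 1.4(ps − 78) = 452.4 - 1.4ps. Setting this equal to supply: 452.4 - 1.4ps = -1196 + 9ps, so ps = 158.5.
Buyers pay pb = 158.5 − 78 = 80.5; q' = -1196 + 9·158.5 = 230.5.
ΔCS = ½(136 + 230.5)(148 − 80.5) = 12369.375; ΔPS = ½(136 + 230.5)(158.5 − 148) = 1924.125.
Government spending = 78 × 230.5 = 17979.
Net change = 12369.375 + 1924.125 − 17979 = -3685.5. The loss equals the DWL triangle ½·78·94.5.

Net change in total surplus = -€3685.5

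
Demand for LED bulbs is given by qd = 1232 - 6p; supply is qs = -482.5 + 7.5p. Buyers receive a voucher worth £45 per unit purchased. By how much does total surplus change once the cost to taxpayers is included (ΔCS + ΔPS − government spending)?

Net change in total surplus = -£3375

Pre-subsidy: 1232 - 6p = -482.5 + 7.5p gives p* = 127, q* = 470.
With the rebate, buyers effectively pay pb = ps − 45, where ps is the price sellers receive.
Demand in terms of ps becomes qd = 1232 − 6(ps − 45) = 1502 - 6ps. Setting this equal to supply: 1502 - 6ps = -482.5 + 7.5ps, so ps = 147.
Buyers pay pb = 147 − 45 = 102; q' = -482.5 + 7.5·147 = 620.
ΔCS = ½(470 + 620)(127 − 102) = 13625; ΔPS = ½(470 + 620)(147 − 127) = 10900.
Government spending = 45 × 620 = 27900.
Net change = 13625 + 10900 − 27900 = -3375. The loss equals the DWL triangle ½·45·150.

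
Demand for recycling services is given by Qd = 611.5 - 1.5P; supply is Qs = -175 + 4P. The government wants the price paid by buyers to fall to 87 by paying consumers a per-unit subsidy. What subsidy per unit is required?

Required subsidy s = 77 per unit

At a buyer price of 87, quantity demanded is 611.5 − 1.5·87 = 481.
Sellers supply 481 only when they receive Ps with -175 + 4·Ps = 481, i.e. Ps = 164.
s = Ps − Pb = 164 − 87 = 77.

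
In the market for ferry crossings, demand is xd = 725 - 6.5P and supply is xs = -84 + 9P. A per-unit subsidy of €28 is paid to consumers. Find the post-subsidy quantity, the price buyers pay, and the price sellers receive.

x' = 15234/31; buyers pay 1114/31; sellers receive 1982/31

Pre-subsidy: 725 - 6.5P = -84 + 9P gives P* = 1618/31, x* = 11958/31.
With the rebate, buyers effectively pay Pb = Ps − 28, where Ps is the price sellers receive.
Demand in terms of Ps becomes xd = 725 − 6.5(Ps − 28) = 907 - 6.5Ps. Setting this equal to supply: 907 - 6.5Ps = -84 + 9Ps, so Ps = 1982/31.
Buyers pay Pb = 1982/31 − 28 = 1114/31; x' = -84 + 9·(1982/31) = 15234/31.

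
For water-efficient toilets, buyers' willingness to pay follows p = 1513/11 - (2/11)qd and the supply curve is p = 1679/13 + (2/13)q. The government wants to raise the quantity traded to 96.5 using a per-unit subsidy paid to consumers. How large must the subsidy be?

Required subsidy s = 24 per unit

At q = 96.5, from the demand curve buyers pay pb = 1513/11 − (2/11)·96.5 = 120; from the supply curve sellers need ps = 1679/13 + (2/13)·96.5 = 144.
The subsidy must fill the gap: s = ps − pb = 144 − 120 = 24.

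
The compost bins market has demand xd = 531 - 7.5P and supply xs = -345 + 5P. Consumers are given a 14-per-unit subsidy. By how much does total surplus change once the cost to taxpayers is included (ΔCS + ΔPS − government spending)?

Net change in total surplus = -294

Pre-subsidy: 531 - 7.5P = -345 + 5P gives P* = 70.08, x* = 5.4.
With the rebate, buyers effectively pay Pb = Ps − 14, where Ps is the price sellers receive.
Demand in terms of Ps becomes xd = 531 − 7.5(Ps − 14) = 636 - 7.5Ps. Setting this equal to supply: 636 - 7.5Ps = -345 + 5Ps, so Ps = 78.48.
Buyers pay Pb = 78.48 − 14 = 64.48; x' = -345 + 5·78.48 = 47.4.
ΔCS = ½(5.4 + 47.4)(70.08 − 64.48) = 147.84; ΔPS = ½(5.4 + 47.4)(78.48 − 70.08) = 221.76.
Government spending = 14 × 47.4 = 663.6.
Net change = 147.84 + 221.76 − 663.6 = -294. The loss equals the DWL triangle ½·14·42.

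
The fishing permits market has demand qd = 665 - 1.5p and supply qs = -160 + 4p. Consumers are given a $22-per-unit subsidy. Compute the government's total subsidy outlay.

Pre-subsidy: 665 - 1.5p = -160 + 4p gives p* = 150, q* = 440.
With the rebate, buyers effectively pay pb = ps − 22, where ps is the price sellers receive.
Demand in terms of ps becomes qd = 665 − 1.5(ps − 22) = 698 - 1.5ps. Setting this equal to supply: 698 - 1.5ps = -160 + 4ps, so ps = 156.
Buyers pay pb = 156 − 22 = 134; q' = -160 + 4·156 = 464.
Government outlay = subsidy × quantity = 22 × 464 = 10208.

Government cost = $10208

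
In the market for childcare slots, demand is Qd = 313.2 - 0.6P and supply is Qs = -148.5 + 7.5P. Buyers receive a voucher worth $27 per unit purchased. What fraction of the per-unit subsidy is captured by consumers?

Consumer share = 25/27

Pre-subsidy: 313.2 - 0.6P = -148.5 + 7.5P gives P* = 57, Q* = 279.
With the rebate, buyers effectively pay Pb = Ps − 27, where Ps is the price sellers receive.
Demand in terms of Ps becomes Qd = 313.2 − 0.6(Ps − 27) = 329.4 - 0.6Ps. Setting this equal to supply: 329.4 - 0.6Ps = -148.5 + 7.5Ps, so Ps = 59.
Buyers pay Pb = 59 − 27 = 32; Q' = -148.5 + 7.5·59 = 294.
Buyers' price falls by P* − Pb = 57 − 32 = 25; sellers' price rises by Ps − P* = 59 − 57 = 2.
So consumers capture 25/27 = 25/27 of each unit of subsidy.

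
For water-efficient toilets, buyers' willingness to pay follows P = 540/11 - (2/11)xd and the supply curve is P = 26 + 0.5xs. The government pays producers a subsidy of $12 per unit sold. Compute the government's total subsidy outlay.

Pre-subsidy: 540/11 - (2/11)x = 26 + 0.5x gives x* = 508/15 and P* = 644/15.
With the subsidy, sellers receive Ps = Pb + 12 for each unit, where Pb is the price buyers pay.
On the curves, Pb = 540/11 - (2/11)x and Ps = 26 + 0.5x; the wedge Ps − Pb = 12 gives 26 + 0.5x − (540/11 - (2/11)x) = 12, so x' = 772/15.
Then Pb = 540/11 − (2/11)·(772/15) = 596/15 and Ps = 26 + 0.5·(772/15) = 776/15.
Government outlay = subsidy × quantity = 12 × 772/15 = 617.6.

Government cost = $617.6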